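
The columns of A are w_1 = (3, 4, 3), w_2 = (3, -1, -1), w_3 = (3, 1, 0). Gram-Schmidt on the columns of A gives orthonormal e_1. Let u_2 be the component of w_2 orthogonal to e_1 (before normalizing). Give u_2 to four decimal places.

w_1 = (3, 4, 3); ‖w_1‖ = 5.8310, so e_1 = (0.5145, 0.6860, 0.5145).
e_1·w_2 = 0.5145·3 + 0.6860·(-1) + 0.5145·(-1) = 0.3430.
u_2 = w_2 − 0.3430·e_1 = (2.8235, -1.2353, -1.1765).

u_2 = (2.8235, -1.2353, -1.1765)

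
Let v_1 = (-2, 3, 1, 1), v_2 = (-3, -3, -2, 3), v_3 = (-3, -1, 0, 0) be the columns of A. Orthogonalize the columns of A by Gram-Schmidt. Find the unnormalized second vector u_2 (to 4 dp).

e_1 = v_1/‖v_1‖ = (-2, 3, 1, 1)/3.8730 = (-0.5164, 0.7746, 0.2582, 0.2582).
r_{12} = e_1·v_2 = -0.5164.
u_2 = v_2 + 0.5164·e_1 = (-3.2667, -2.6000, -1.8667, 3.1333).

u_2 = (-3.2667, -2.6000, -1.8667, 3.1333)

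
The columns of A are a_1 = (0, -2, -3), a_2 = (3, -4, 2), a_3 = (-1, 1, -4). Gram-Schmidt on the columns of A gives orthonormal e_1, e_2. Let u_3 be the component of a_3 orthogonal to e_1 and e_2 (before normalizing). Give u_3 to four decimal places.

a_1 = (0, -2, -3); ‖a_1‖ = 3.6056, so e_1 = (0.0000, -0.5547, -0.8321).
e_1·a_2 = 0.0000·3 + (-0.5547)·(-4) + (-0.8321)·2 = 0.5547.
u_2 = a_2 − 0.5547·e_1 = (3.0000, -3.6923, 2.4615).
‖u_2‖ = 5.3565, so e_2 = (0.5601, -0.6893, 0.4595).
e_1·a_3 = 0.0000·(-1) + (-0.5547)·1 + (-0.8321)·(-4) = 2.7735; e_2·a_3 = 0.5601·(-1) + (-0.6893)·1 + 0.4595·(-4) = -3.0875.
u_3 = a_3 − 2.7735·e_1 + 3.0875·e_2 = (0.7292, 0.4102, -0.2735).

u_3 = (0.7292, 0.4102, -0.2735)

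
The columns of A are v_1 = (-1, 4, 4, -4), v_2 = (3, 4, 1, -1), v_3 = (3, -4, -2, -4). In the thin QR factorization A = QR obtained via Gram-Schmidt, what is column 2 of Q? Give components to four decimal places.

q_2 = (0.8081, 0.5387, -0.1684, 0.1684)

q_1 = v_1/‖v_1‖ = (-1, 4, 4, -4)/7.0000 = (-0.1429, 0.5714, 0.5714, -0.5714).
r_{12} = q_1·v_2 = 3.0000.
u_2 = v_2 − 3.0000·q_1 = (3.4286, 2.2857, -0.7143, 0.7143).
‖u_2‖ = 4.2426, so q_2 = (0.8081, 0.5387, -0.1684, 0.1684).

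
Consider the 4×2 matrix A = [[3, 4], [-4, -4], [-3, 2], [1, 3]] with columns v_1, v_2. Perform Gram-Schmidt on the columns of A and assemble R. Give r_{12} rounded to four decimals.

r_{12} = 4.2258

v_1 = (3, -4, -3, 1); ‖v_1‖ = 5.9161, so e_1 = (0.5071, -0.6761, -0.5071, 0.1690).
r_{12} = e_1·v_2 = 4.2258.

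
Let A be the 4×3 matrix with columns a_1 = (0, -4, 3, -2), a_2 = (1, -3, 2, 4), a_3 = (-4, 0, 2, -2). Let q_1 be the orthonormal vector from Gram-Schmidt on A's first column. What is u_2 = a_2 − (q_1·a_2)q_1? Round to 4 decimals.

q_1 = a_1/‖a_1‖ = (0, -4, 3, -2)/5.3852 = (0.0000, -0.7428, 0.5571, -0.3714).
r_{12} = q_1·a_2 = 1.8570.
u_2 = a_2 − 1.8570·q_1 = (1.0000, -1.6207, 0.9655, 4.6897).

u_2 = (1.0000, -1.6207, 0.9655, 4.6897)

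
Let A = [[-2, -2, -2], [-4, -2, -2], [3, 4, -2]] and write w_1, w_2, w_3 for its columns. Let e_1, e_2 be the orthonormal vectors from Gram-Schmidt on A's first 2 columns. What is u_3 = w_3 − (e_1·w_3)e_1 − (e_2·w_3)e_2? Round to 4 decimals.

u_3 = (-2.0000, 0.4000, -0.8000)

e_1 = w_1/‖w_1‖ = (-2, -4, 3)/5.3852 = (-0.3714, -0.7428, 0.5571).
r_{12} = e_1·w_2 = 4.4567.
u_2 = w_2 − 4.4567·e_1 = (-0.3448, 1.3103, 1.5172).
‖u_2‖ = 2.0342, so e_2 = (-0.1695, 0.6442, 0.7459).
r_{13} = e_1·w_3 = 1.1142; r_{23} = e_2·w_3 = -2.4410.
u_3 = w_3 − 1.1142·e_1 + 2.4410·e_2 = (-2.0000, 0.4000, -0.8000).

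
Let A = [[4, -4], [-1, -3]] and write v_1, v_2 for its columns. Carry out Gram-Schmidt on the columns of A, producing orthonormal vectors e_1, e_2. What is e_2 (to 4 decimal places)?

e_2 = (-0.2425, -0.9701)

e_1 = v_1/‖v_1‖ = (4, -1)/4.1231 = (0.9701, -0.2425).
r_{12} = e_1·v_2 = -3.1530.
u_2 = v_2 + 3.1530·e_1 = (-0.9412, -3.7647).
‖u_2‖ = 3.8806, so e_2 = (-0.2425, -0.9701).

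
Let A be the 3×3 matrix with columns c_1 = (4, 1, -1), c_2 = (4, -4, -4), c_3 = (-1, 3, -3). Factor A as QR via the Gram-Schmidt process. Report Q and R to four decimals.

Q = [[0.9428, 0.0765, -0.3244], [0.2357, -0.8412, 0.4867], [-0.2357, -0.5353, -0.8111]], R = [[4.2426, 3.7712, 0.4714], [0.0000, 5.8119, -0.9941], [0.0000, 0.0000, 4.2178]]

c_1 = (4, 1, -1); ‖c_1‖ = 4.2426, so q_1 = (0.9428, 0.2357, -0.2357).
q_1·c_2 = 0.9428·4 + 0.2357·(-4) + (-0.2357)·(-4) = 3.7712.
u_2 = c_2 − 3.7712·q_1 = (0.4444, -4.8889, -3.1111).
‖u_2‖ = 5.8119, so q_2 = (0.0765, -0.8412, -0.5353).
q_1·c_3 = 0.9428·(-1) + 0.2357·3 + (-0.2357)·(-3) = 0.4714; q_2·c_3 = 0.0765·(-1) + (-0.8412)·3 + (-0.5353)·(-3) = -0.9941.
u_3 = c_3 − 0.4714·q_1 + 0.9941·q_2 = (-1.3684, 2.0526, -3.4211).
‖u_3‖ = 4.2178, so q_3 = (-0.3244, 0.4867, -0.8111).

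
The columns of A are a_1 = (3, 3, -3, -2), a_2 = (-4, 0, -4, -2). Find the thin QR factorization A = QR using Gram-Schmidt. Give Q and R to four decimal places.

Q = [[0.5388, -0.7365], [0.5388, -0.0650], [-0.5388, -0.6065], [-0.3592, -0.2924]], R = [[5.5678, 0.7184], [0.0000, 5.9568]]

q_1 = a_1/‖a_1‖ = (3, 3, -3, -2)/5.5678 = (0.5388, 0.5388, -0.5388, -0.3592).
r_{12} = q_1·a_2 = 0.7184.
u_2 = a_2 − 0.7184·q_1 = (-4.3871, -0.3871, -3.6129, -1.7419).
‖u_2‖ = 5.9568, so q_2 = (-0.7365, -0.0650, -0.6065, -0.2924).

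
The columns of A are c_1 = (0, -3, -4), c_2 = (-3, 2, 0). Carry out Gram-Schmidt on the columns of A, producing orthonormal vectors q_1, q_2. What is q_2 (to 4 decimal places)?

c_1 = (0, -3, -4); ‖c_1‖ = 5.0000, so q_1 = (0.0000, -0.6000, -0.8000).
q_1·c_2 = 0.0000·(-3) + (-0.6000)·2 + (-0.8000)·0 = -1.2000.
u_2 = c_2 + 1.2000·q_1 = (-3.0000, 1.2800, -0.9600).
‖u_2‖ = 3.4000, so q_2 = (-0.8824, 0.3765, -0.2824).

q_2 = (-0.8824, 0.3765, -0.2824)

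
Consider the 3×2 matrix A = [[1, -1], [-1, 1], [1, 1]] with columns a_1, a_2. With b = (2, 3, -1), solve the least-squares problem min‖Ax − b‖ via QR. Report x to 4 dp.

a_1 = (1, -1, 1); ‖a_1‖ = 1.7321, so q_1 = (0.5774, -0.5774, 0.5774).
q_1·a_2 = 0.5774·(-1) + (-0.5774)·1 + 0.5774·1 = -0.5774.
u_2 = a_2 + 0.5774·q_1 = (-0.6667, 0.6667, 1.3333).
‖u_2‖ = 1.6330, so q_2 = (-0.4082, 0.4082, 0.8165).
Qᵀb = (-1.1547, -0.4082).
Back-substitute: x_2 = -0.4082/1.6330 = -0.2500.
x_1 = (-1.1547 + 0.5774·(-0.2500))/1.7321 = -0.7500.

x = (-0.7500, -0.2500)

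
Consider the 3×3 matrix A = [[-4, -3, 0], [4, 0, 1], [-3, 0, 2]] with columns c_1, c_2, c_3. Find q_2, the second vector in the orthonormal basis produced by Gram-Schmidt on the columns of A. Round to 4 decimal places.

q_2 = (-0.7809, -0.4998, 0.3748)

q_1 = c_1/‖c_1‖ = (-4, 4, -3)/6.4031 = (-0.6247, 0.6247, -0.4685).
r_{12} = q_1·c_2 = 1.8741.
u_2 = c_2 − 1.8741·q_1 = (-1.8293, -1.1707, 0.8780).
‖u_2‖ = 2.3426, so q_2 = (-0.7809, -0.4998, 0.3748).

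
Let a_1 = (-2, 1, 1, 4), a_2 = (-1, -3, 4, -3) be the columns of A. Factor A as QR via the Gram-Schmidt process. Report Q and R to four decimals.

Q = [[-0.4264, -0.3249], [0.2132, -0.4630], [0.2132, 0.7879], [0.8528, -0.2437]], R = [[4.6904, -1.9188], [0.0000, 5.5963]]

a_1 = (-2, 1, 1, 4); ‖a_1‖ = 4.6904, so q_1 = (-0.4264, 0.2132, 0.2132, 0.8528).
q_1·a_2 = (-0.4264)·(-1) + 0.2132·(-3) + 0.2132·4 + 0.8528·(-3) = -1.9188.
u_2 = a_2 + 1.9188·q_1 = (-1.8182, -2.5909, 4.4091, -1.3636).
‖u_2‖ = 5.5963, so q_2 = (-0.3249, -0.4630, 0.7879, -0.2437).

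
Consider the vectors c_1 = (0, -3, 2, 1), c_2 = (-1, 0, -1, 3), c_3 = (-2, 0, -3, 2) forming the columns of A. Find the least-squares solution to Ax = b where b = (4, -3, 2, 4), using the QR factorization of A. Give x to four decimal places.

x = (0.6625, 1.9331, -1.4479)

e_1 = c_1/‖c_1‖ = (0, -3, 2, 1)/3.7417 = (0.0000, -0.8018, 0.5345, 0.2673).
r_{12} = e_1·c_2 = 0.2673.
u_2 = c_2 − 0.2673·e_1 = (-1.0000, 0.2143, -1.1429, 2.9286).
‖u_2‖ = 3.3058, so e_2 = (-0.3025, 0.0648, -0.3457, 0.8859).
r_{13} = e_1·c_3 = -1.0690; r_{23} = e_2·c_3 = 3.4139.
u_3 = c_3 + 1.0690·e_1 − 3.4139·e_2 = (-0.9673, -1.0784, -1.2484, -0.7386).
‖u_3‖ = 2.0500, so e_3 = (-0.4719, -0.5261, -0.6090, -0.3603).
Qᵀb = (4.5434, 1.4477, -2.9682).
Back-substitute: x_3 = -2.9682/2.0500 = -1.4479.
x_2 = (1.4477 − 3.4139·(-1.4479))/3.3058 = 1.9331.
x_1 = (4.5434 − 0.2673·1.9331 + 1.0690·(-1.4479))/3.7417 = 0.6625.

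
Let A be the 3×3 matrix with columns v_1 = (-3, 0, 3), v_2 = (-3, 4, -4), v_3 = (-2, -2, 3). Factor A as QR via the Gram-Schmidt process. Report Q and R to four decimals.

v_1 = (-3, 0, 3); ‖v_1‖ = 4.2426, so e_1 = (-0.7071, 0.0000, 0.7071).
e_1·v_2 = (-0.7071)·(-3) + 0.0000·4 + 0.7071·(-4) = -0.7071.
u_2 = v_2 + 0.7071·e_1 = (-3.5000, 4.0000, -3.5000).
‖u_2‖ = 6.3640, so e_2 = (-0.5500, 0.6285, -0.5500).
e_1·v_3 = (-0.7071)·(-2) + 0.0000·(-2) + 0.7071·3 = 3.5355; e_2·v_3 = (-0.5500)·(-2) + 0.6285·(-2) + (-0.5500)·3 = -1.8071.
u_3 = v_3 − 3.5355·e_1 + 1.8071·e_2 = (-0.4938, -0.8642, -0.4938).
‖u_3‖ = 1.1111, so e_3 = (-0.4444, -0.7778, -0.4444).

Q = [[-0.7071, -0.5500, -0.4444], [0.0000, 0.6285, -0.7778], [0.7071, -0.5500, -0.4444]], R = [[4.2426, -0.7071, 3.5355], [0.0000, 6.3640, -1.8071], [0.0000, 0.0000, 1.1111]]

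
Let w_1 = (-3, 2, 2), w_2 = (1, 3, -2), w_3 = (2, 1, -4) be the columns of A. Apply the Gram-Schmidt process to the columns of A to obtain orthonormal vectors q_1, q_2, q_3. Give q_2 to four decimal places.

q_2 = (0.2206, 0.8350, -0.5041)

w_1 = (-3, 2, 2); ‖w_1‖ = 4.1231, so q_1 = (-0.7276, 0.4851, 0.4851).
q_1·w_2 = (-0.7276)·1 + 0.4851·3 + 0.4851·(-2) = -0.2425.
u_2 = w_2 + 0.2425·q_1 = (0.8235, 3.1176, -1.8824).
‖u_2‖ = 3.7338, so q_2 = (0.2206, 0.8350, -0.5041).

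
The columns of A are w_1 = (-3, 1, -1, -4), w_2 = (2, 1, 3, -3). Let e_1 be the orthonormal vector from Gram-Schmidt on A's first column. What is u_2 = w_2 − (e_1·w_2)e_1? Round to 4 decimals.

u_2 = (2.4444, 0.8519, 3.1481, -2.4074)

w_1 = (-3, 1, -1, -4); ‖w_1‖ = 5.1962, so e_1 = (-0.5774, 0.1925, -0.1925, -0.7698).
e_1·w_2 = (-0.5774)·2 + 0.1925·1 + (-0.1925)·3 + (-0.7698)·(-3) = 0.7698.
u_2 = w_2 − 0.7698·e_1 = (2.4444, 0.8519, 3.1481, -2.4074).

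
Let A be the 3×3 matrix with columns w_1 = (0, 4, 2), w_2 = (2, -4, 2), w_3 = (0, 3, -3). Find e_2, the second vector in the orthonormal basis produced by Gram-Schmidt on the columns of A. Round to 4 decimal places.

e_2 = (0.4880, -0.3904, 0.7807)

w_1 = (0, 4, 2); ‖w_1‖ = 4.4721, so e_1 = (0.0000, 0.8944, 0.4472).
e_1·w_2 = 0.0000·2 + 0.8944·(-4) + 0.4472·2 = -2.6833.
u_2 = w_2 + 2.6833·e_1 = (2.0000, -1.6000, 3.2000).
‖u_2‖ = 4.0988, so e_2 = (0.4880, -0.3904, 0.7807).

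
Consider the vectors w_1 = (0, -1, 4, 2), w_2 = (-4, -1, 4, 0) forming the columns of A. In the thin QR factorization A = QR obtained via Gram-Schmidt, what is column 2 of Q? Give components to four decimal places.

q_2 = (-0.9120, -0.0434, 0.1737, -0.3691)

q_1 = w_1/‖w_1‖ = (0, -1, 4, 2)/4.5826 = (0.0000, -0.2182, 0.8729, 0.4364).
r_{12} = q_1·w_2 = 3.7097.
u_2 = w_2 − 3.7097·q_1 = (-4.0000, -0.1905, 0.7619, -1.6190).
‖u_2‖ = 4.3861, so q_2 = (-0.9120, -0.0434, 0.1737, -0.3691).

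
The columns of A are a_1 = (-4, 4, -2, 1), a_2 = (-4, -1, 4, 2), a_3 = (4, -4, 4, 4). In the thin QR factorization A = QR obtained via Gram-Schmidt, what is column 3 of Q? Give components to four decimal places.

a_1 = (-4, 4, -2, 1); ‖a_1‖ = 6.0828, so q_1 = (-0.6576, 0.6576, -0.3288, 0.1644).
q_1·a_2 = (-0.6576)·(-4) + 0.6576·(-1) + (-0.3288)·4 + 0.1644·2 = 0.9864.
u_2 = a_2 − 0.9864·q_1 = (-3.3514, -1.6486, 4.3243, 1.8378).
‖u_2‖ = 6.0023, so q_2 = (-0.5583, -0.2747, 0.7205, 0.3062).
q_1·a_3 = (-0.6576)·4 + 0.6576·(-4) + (-0.3288)·4 + 0.1644·4 = -5.9184; q_2·a_3 = (-0.5583)·4 + (-0.2747)·(-4) + 0.7205·4 + 0.3062·4 = 2.9719.
u_3 = a_3 + 5.9184·q_1 − 2.9719·q_2 = (1.7674, 0.7082, -0.0870, 4.0630).
‖u_3‖ = 4.4879, so q_3 = (0.3938, 0.1578, -0.0194, 0.9053).

q_3 = (0.3938, 0.1578, -0.0194, 0.9053)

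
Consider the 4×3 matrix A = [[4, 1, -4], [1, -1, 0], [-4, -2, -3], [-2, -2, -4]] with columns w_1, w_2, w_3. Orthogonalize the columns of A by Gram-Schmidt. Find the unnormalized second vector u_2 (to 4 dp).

w_1 = (4, 1, -4, -2); ‖w_1‖ = 6.0828, so q_1 = (0.6576, 0.1644, -0.6576, -0.3288).
q_1·w_2 = 0.6576·1 + 0.1644·(-1) + (-0.6576)·(-2) + (-0.3288)·(-2) = 2.4660.
u_2 = w_2 − 2.4660·q_1 = (-0.6216, -1.4054, -0.3784, -1.1892).

u_2 = (-0.6216, -1.4054, -0.3784, -1.1892)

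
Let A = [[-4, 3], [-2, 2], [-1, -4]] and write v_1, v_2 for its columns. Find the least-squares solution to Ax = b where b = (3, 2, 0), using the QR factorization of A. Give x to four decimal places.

e_1 = v_1/‖v_1‖ = (-4, -2, -1)/4.5826 = (-0.8729, -0.4364, -0.2182).
r_{12} = e_1·v_2 = -2.6186.
u_2 = v_2 + 2.6186·e_1 = (0.7143, 0.8571, -4.5714).
‖u_2‖ = 4.7056, so e_2 = (0.1518, 0.1822, -0.9715).
Qᵀb = (-3.4915, 0.8197).
Back-substitute: x_2 = 0.8197/4.7056 = 0.1742.
x_1 = (-3.4915 + 2.6186·0.1742)/4.5826 = -0.6624.

x = (-0.6624, 0.1742)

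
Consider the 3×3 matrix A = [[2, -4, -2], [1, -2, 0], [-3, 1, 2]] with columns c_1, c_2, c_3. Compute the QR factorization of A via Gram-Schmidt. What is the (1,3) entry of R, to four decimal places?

r_{13} = -2.6726

c_1 = (2, 1, -3); ‖c_1‖ = 3.7417, so e_1 = (0.5345, 0.2673, -0.8018).
r_{13} = e_1·c_3 = -2.6726.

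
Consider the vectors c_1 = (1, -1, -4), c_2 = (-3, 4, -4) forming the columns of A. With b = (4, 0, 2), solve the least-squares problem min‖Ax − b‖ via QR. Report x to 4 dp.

c_1 = (1, -1, -4); ‖c_1‖ = 4.2426, so e_1 = (0.2357, -0.2357, -0.9428).
e_1·c_2 = 0.2357·(-3) + (-0.2357)·4 + (-0.9428)·(-4) = 2.1213.
u_2 = c_2 − 2.1213·e_1 = (-3.5000, 4.5000, -2.0000).
‖u_2‖ = 6.0415, so e_2 = (-0.5793, 0.7448, -0.3310).
Qᵀb = (-0.9428, -2.9794).
Back-substitute: x_2 = -2.9794/6.0415 = -0.4932.
x_1 = (-0.9428 − 2.1213·(-0.4932))/4.2426 = 0.0244.

x = (0.0244, -0.4932)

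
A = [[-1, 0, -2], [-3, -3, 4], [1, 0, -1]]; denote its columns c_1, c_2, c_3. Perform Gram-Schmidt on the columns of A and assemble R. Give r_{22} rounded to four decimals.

e_1 = c_1/‖c_1‖ = (-1, -3, 1)/3.3166 = (-0.3015, -0.9045, 0.3015).
r_{12} = e_1·c_2 = 2.7136.
u_2 = c_2 − 2.7136·e_1 = (0.8182, -0.5455, -0.8182).
r_{22} = ‖u_2‖ = 1.2792.

r_{22} = 1.2792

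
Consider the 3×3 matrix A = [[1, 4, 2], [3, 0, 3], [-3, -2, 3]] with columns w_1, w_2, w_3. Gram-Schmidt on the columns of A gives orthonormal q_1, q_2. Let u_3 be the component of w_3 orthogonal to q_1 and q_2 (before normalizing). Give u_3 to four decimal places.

q_1 = w_1/‖w_1‖ = (1, 3, -3)/4.3589 = (0.2294, 0.6882, -0.6882).
r_{12} = q_1·w_2 = 2.2942.
u_2 = w_2 − 2.2942·q_1 = (3.4737, -1.5789, -0.4211).
‖u_2‖ = 3.8389, so q_2 = (0.9049, -0.4113, -0.1097).
r_{13} = q_1·w_3 = 0.4588; r_{23} = q_2·w_3 = 0.2468.
u_3 = w_3 − 0.4588·q_1 − 0.2468·q_2 = (1.6714, 2.7857, 3.3429).

u_3 = (1.6714, 2.7857, 3.3429)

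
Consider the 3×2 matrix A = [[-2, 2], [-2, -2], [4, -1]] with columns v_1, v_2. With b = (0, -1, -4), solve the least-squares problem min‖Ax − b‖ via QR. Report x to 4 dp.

x = (-0.5100, 0.4400)

v_1 = (-2, -2, 4); ‖v_1‖ = 4.8990, so q_1 = (-0.4082, -0.4082, 0.8165).
q_1·v_2 = (-0.4082)·2 + (-0.4082)·(-2) + 0.8165·(-1) = -0.8165.
u_2 = v_2 + 0.8165·q_1 = (1.6667, -2.3333, -0.3333).
‖u_2‖ = 2.8868, so q_2 = (0.5774, -0.8083, -0.1155).
Qᵀb = (-2.8577, 1.2702).
Back-substitute: x_2 = 1.2702/2.8868 = 0.4400.
x_1 = (-2.8577 + 0.8165·0.4400)/4.8990 = -0.5100.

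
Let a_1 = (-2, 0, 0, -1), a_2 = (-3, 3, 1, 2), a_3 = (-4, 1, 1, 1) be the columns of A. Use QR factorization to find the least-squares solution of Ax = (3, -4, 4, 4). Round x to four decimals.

x = (-6.1127, -2.9437, 4.6197)

e_1 = a_1/‖a_1‖ = (-2, 0, 0, -1)/2.2361 = (-0.8944, 0.0000, 0.0000, -0.4472).
r_{12} = e_1·a_2 = 1.7889.
u_2 = a_2 − 1.7889·e_1 = (-1.4000, 3.0000, 1.0000, 2.8000).
‖u_2‖ = 4.4497, so e_2 = (-0.3146, 0.6742, 0.2247, 0.6293).
r_{13} = e_1·a_3 = 3.1305; r_{23} = e_2·a_3 = 2.7867.
u_3 = a_3 − 3.1305·e_1 − 2.7867·e_2 = (-0.3232, -0.8788, 0.3737, 0.6465).
‖u_3‖ = 1.1976, so e_3 = (-0.2699, -0.7338, 0.3121, 0.5398).
Qᵀb = (-4.4721, -0.2247, 5.5328).
Back-substitute: x_3 = 5.5328/1.1976 = 4.6197.
x_2 = (-0.2247 − 2.7867·4.6197)/4.4497 = -2.9437.
x_1 = (-4.4721 − 1.7889·(-2.9437) − 3.1305·4.6197)/2.2361 = -6.1127.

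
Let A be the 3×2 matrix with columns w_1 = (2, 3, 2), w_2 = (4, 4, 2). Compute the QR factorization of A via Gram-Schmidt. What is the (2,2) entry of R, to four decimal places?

w_1 = (2, 3, 2); ‖w_1‖ = 4.1231, so e_1 = (0.4851, 0.7276, 0.4851).
e_1·w_2 = 0.4851·4 + 0.7276·4 + 0.4851·2 = 5.8209.
u_2 = w_2 − 5.8209·e_1 = (1.1765, -0.2353, -0.8235).
r_{22} = ‖u_2‖ = 1.4552.

r_{22} = 1.4552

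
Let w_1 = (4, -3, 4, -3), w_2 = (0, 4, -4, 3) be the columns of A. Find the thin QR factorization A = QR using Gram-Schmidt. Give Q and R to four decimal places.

w_1 = (4, -3, 4, -3); ‖w_1‖ = 7.0711, so e_1 = (0.5657, -0.4243, 0.5657, -0.4243).
e_1·w_2 = 0.5657·0 + (-0.4243)·4 + 0.5657·(-4) + (-0.4243)·3 = -5.2326.
u_2 = w_2 + 5.2326·e_1 = (2.9600, 1.7800, -1.0400, 0.7800).
‖u_2‖ = 3.6905, so e_2 = (0.8021, 0.4823, -0.2818, 0.2114).

Q = [[0.5657, 0.8021], [-0.4243, 0.4823], [0.5657, -0.2818], [-0.4243, 0.2114]], R = [[7.0711, -5.2326], [0.0000, 3.6905]]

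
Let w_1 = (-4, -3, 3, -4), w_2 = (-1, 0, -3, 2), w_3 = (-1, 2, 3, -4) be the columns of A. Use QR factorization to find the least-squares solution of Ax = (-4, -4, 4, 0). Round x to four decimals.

w_1 = (-4, -3, 3, -4); ‖w_1‖ = 7.0711, so e_1 = (-0.5657, -0.4243, 0.4243, -0.5657).
e_1·w_2 = (-0.5657)·(-1) + (-0.4243)·0 + 0.4243·(-3) + (-0.5657)·2 = -1.8385.
u_2 = w_2 + 1.8385·e_1 = (-2.0400, -0.7800, -2.2200, 0.9600).
‖u_2‖ = 3.2588, so e_2 = (-0.6260, -0.2393, -0.6812, 0.2946).
e_1·w_3 = (-0.5657)·(-1) + (-0.4243)·2 + 0.4243·3 + (-0.5657)·(-4) = 3.2527; e_2·w_3 = (-0.6260)·(-1) + (-0.2393)·2 + (-0.6812)·3 + 0.2946·(-4) = -3.0747.
u_3 = w_3 − 3.2527·e_1 + 3.0747·e_2 = (-1.0847, 2.6441, -0.4746, -1.2542).
‖u_3‖ = 3.1569, so e_3 = (-0.3436, 0.8375, -0.1503, -0.3973).
Qᵀb = (5.6569, 0.7365, -2.5771).
Back-substitute: x_3 = -2.5771/3.1569 = -0.8163.
x_2 = (0.7365 + 3.0747·(-0.8163))/3.2588 = -0.5442.
x_1 = (5.6569 + 1.8385·(-0.5442) − 3.2527·(-0.8163))/7.0711 = 1.0340.

x = (1.0340, -0.5442, -0.8163)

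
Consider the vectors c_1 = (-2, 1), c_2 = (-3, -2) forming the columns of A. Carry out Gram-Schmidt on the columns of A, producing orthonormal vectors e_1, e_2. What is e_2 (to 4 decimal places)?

c_1 = (-2, 1); ‖c_1‖ = 2.2361, so e_1 = (-0.8944, 0.4472).
e_1·c_2 = (-0.8944)·(-3) + 0.4472·(-2) = 1.7889.
u_2 = c_2 − 1.7889·e_1 = (-1.4000, -2.8000).
‖u_2‖ = 3.1305, so e_2 = (-0.4472, -0.8944).

e_2 = (-0.4472, -0.8944)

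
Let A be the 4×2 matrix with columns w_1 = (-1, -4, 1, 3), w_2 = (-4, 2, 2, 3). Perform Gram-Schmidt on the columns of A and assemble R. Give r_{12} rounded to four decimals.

r_{12} = 1.3472

w_1 = (-1, -4, 1, 3); ‖w_1‖ = 5.1962, so q_1 = (-0.1925, -0.7698, 0.1925, 0.5774).
r_{12} = q_1·w_2 = 1.3472.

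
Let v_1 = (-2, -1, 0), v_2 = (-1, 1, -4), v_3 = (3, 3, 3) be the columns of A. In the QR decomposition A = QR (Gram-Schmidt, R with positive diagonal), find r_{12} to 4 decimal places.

e_1 = v_1/‖v_1‖ = (-2, -1, 0)/2.2361 = (-0.8944, -0.4472, 0.0000).
r_{12} = e_1·v_2 = 0.4472.

r_{12} = 0.4472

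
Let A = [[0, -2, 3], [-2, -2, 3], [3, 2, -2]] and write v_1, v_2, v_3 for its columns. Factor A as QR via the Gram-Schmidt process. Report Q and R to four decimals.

q_1 = v_1/‖v_1‖ = (0, -2, 3)/3.6056 = (0.0000, -0.5547, 0.8321).
r_{12} = q_1·v_2 = 2.7735.
u_2 = v_2 − 2.7735·q_1 = (-2.0000, -0.4615, -0.3077).
‖u_2‖ = 2.0755, so q_2 = (-0.9636, -0.2224, -0.1482).
r_{13} = q_1·v_3 = -3.3282; r_{23} = q_2·v_3 = -3.2615.
u_3 = v_3 + 3.3282·q_1 + 3.2615·q_2 = (-0.1429, 0.4286, 0.2857).
‖u_3‖ = 0.5345, so q_3 = (-0.2673, 0.8018, 0.5345).

Q = [[0.0000, -0.9636, -0.2673], [-0.5547, -0.2224, 0.8018], [0.8321, -0.1482, 0.5345]], R = [[3.6056, 2.7735, -3.3282], [0.0000, 2.0755, -3.2615], [0.0000, 0.0000, 0.5345]]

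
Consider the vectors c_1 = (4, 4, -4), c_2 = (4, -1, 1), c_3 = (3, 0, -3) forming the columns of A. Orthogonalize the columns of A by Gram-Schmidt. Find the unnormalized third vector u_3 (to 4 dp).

c_1 = (4, 4, -4); ‖c_1‖ = 6.9282, so e_1 = (0.5774, 0.5774, -0.5774).
e_1·c_2 = 0.5774·4 + 0.5774·(-1) + (-0.5774)·1 = 1.1547.
u_2 = c_2 − 1.1547·e_1 = (3.3333, -1.6667, 1.6667).
‖u_2‖ = 4.0825, so e_2 = (0.8165, -0.4082, 0.4082).
e_1·c_3 = 0.5774·3 + 0.5774·0 + (-0.5774)·(-3) = 3.4641; e_2·c_3 = 0.8165·3 + (-0.4082)·0 + 0.4082·(-3) = 1.2247.
u_3 = c_3 − 3.4641·e_1 − 1.2247·e_2 = (0.0000, -1.5000, -1.5000).

u_3 = (0.0000, -1.5000, -1.5000)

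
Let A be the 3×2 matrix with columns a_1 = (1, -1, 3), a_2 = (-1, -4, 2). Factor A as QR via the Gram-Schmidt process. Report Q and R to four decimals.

Q = [[0.3015, -0.4924], [-0.3015, -0.8616], [0.9045, -0.1231]], R = [[3.3166, 2.7136], [0.0000, 3.6927]]

a_1 = (1, -1, 3); ‖a_1‖ = 3.3166, so e_1 = (0.3015, -0.3015, 0.9045).
e_1·a_2 = 0.3015·(-1) + (-0.3015)·(-4) + 0.9045·2 = 2.7136.
u_2 = a_2 − 2.7136·e_1 = (-1.8182, -3.1818, -0.4545).
‖u_2‖ = 3.6927, so e_2 = (-0.4924, -0.8616, -0.1231).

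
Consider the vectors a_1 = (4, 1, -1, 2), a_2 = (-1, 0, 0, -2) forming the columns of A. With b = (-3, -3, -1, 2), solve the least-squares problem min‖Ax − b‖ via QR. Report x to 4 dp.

x = (-1.2609, -2.2174)

a_1 = (4, 1, -1, 2); ‖a_1‖ = 4.6904, so e_1 = (0.8528, 0.2132, -0.2132, 0.4264).
e_1·a_2 = 0.8528·(-1) + 0.2132·0 + (-0.2132)·0 + 0.4264·(-2) = -1.7056.
u_2 = a_2 + 1.7056·e_1 = (0.4545, 0.3636, -0.3636, -1.2727).
‖u_2‖ = 1.4460, so e_2 = (0.3143, 0.2515, -0.2515, -0.8802).
Qᵀb = (-2.1320, -3.2063).
Back-substitute: x_2 = -3.2063/1.4460 = -2.2174.
x_1 = (-2.1320 + 1.7056·(-2.2174))/4.6904 = -1.2609.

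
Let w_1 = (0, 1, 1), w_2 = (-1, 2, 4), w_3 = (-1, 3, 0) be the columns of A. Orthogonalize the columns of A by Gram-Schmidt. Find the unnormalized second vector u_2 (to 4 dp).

w_1 = (0, 1, 1); ‖w_1‖ = 1.4142, so q_1 = (0.0000, 0.7071, 0.7071).
q_1·w_2 = 0.0000·(-1) + 0.7071·2 + 0.7071·4 = 4.2426.
u_2 = w_2 − 4.2426·q_1 = (-1.0000, -1.0000, 1.0000).

u_2 = (-1.0000, -1.0000, 1.0000)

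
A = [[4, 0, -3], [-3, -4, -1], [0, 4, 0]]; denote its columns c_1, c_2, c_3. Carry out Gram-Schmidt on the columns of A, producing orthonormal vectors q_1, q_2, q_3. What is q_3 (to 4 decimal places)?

c_1 = (4, -3, 0); ‖c_1‖ = 5.0000, so q_1 = (0.8000, -0.6000, 0.0000).
q_1·c_2 = 0.8000·0 + (-0.6000)·(-4) + 0.0000·4 = 2.4000.
u_2 = c_2 − 2.4000·q_1 = (-1.9200, -2.5600, 4.0000).
‖u_2‖ = 5.1225, so q_2 = (-0.3748, -0.4998, 0.7809).
q_1·c_3 = 0.8000·(-3) + (-0.6000)·(-1) + 0.0000·0 = -1.8000; q_2·c_3 = (-0.3748)·(-3) + (-0.4998)·(-1) + 0.7809·0 = 1.6242.
u_3 = c_3 + 1.8000·q_1 − 1.6242·q_2 = (-0.9512, -1.2683, -1.2683).
‖u_3‖ = 2.0303, so q_3 = (-0.4685, -0.6247, -0.6247).

q_3 = (-0.4685, -0.6247, -0.6247)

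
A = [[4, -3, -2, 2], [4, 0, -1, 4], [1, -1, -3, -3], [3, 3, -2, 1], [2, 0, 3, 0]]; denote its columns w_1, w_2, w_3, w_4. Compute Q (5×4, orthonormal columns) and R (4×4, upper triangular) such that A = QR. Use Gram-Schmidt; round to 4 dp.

Q = [[0.5898, -0.6141, -0.0970, 0.0889], [0.5898, 0.0805, 0.0582, 0.4590], [0.1474, -0.2114, -0.5530, -0.6754], [0.4423, 0.7550, -0.2813, -0.1362], [0.2949, 0.0403, 0.7761, -0.5539]], R = [[6.7823, -0.5898, -2.2116, 3.5386], [0.0000, 4.3188, 0.3926, 0.4832], [0.0000, 0.0000, 4.6856, 1.4163], [0.0000, 0.0000, 0.0000, 3.9037]]

q_1 = w_1/‖w_1‖ = (4, 4, 1, 3, 2)/6.7823 = (0.5898, 0.5898, 0.1474, 0.4423, 0.2949).
r_{12} = q_1·w_2 = -0.5898.
u_2 = w_2 + 0.5898·q_1 = (-2.6522, 0.3478, -0.9130, 3.2609, 0.1739).
‖u_2‖ = 4.3188, so q_2 = (-0.6141, 0.0805, -0.2114, 0.7550, 0.0403).
r_{13} = q_1·w_3 = -2.2116; r_{23} = q_2·w_3 = 0.3926.
u_3 = w_3 + 2.2116·q_1 − 0.3926·q_2 = (-0.4545, 0.2727, -2.5909, -1.3182, 3.6364).
‖u_3‖ = 4.6856, so q_3 = (-0.0970, 0.0582, -0.5530, -0.2813, 0.7761).
r_{14} = q_1·w_4 = 3.5386; r_{24} = q_2·w_4 = 0.4832; r_{34} = q_3·w_4 = 1.4163.
u_4 = w_4 − 3.5386·q_1 − 0.4832·q_2 − 1.4163·q_3 = (0.3472, 1.7917, -2.6364, -0.5316, -2.1621).
‖u_4‖ = 3.9037, so q_4 = (0.0889, 0.4590, -0.6754, -0.1362, -0.5539).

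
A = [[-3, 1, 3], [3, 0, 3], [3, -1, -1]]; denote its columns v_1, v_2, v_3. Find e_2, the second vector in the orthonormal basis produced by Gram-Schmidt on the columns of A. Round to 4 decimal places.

v_1 = (-3, 3, 3); ‖v_1‖ = 5.1962, so e_1 = (-0.5774, 0.5774, 0.5774).
e_1·v_2 = (-0.5774)·1 + 0.5774·0 + 0.5774·(-1) = -1.1547.
u_2 = v_2 + 1.1547·e_1 = (0.3333, 0.6667, -0.3333).
‖u_2‖ = 0.8165, so e_2 = (0.4082, 0.8165, -0.4082).

e_2 = (0.4082, 0.8165, -0.4082)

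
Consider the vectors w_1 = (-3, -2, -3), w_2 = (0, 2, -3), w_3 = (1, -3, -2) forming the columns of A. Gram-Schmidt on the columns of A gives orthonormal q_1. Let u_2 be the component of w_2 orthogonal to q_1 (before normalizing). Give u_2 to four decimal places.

u_2 = (0.6818, 2.4545, -2.3182)

q_1 = w_1/‖w_1‖ = (-3, -2, -3)/4.6904 = (-0.6396, -0.4264, -0.6396).
r_{12} = q_1·w_2 = 1.0660.
u_2 = w_2 − 1.0660·q_1 = (0.6818, 2.4545, -2.3182).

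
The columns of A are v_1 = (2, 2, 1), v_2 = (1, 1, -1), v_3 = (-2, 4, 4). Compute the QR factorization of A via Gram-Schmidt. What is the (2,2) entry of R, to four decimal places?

r_{22} = 1.4142

q_1 = v_1/‖v_1‖ = (2, 2, 1)/3.0000 = (0.6667, 0.6667, 0.3333).
r_{12} = q_1·v_2 = 1.0000.
u_2 = v_2 − 1.0000·q_1 = (0.3333, 0.3333, -1.3333).
r_{22} = ‖u_2‖ = 1.4142.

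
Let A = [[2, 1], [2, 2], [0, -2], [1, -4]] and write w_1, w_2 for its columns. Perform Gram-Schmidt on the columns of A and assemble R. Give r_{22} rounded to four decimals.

w_1 = (2, 2, 0, 1); ‖w_1‖ = 3.0000, so e_1 = (0.6667, 0.6667, 0.0000, 0.3333).
e_1·w_2 = 0.6667·1 + 0.6667·2 + 0.0000·(-2) + 0.3333·(-4) = 0.6667.
u_2 = w_2 − 0.6667·e_1 = (0.5556, 1.5556, -2.0000, -4.2222).
r_{22} = ‖u_2‖ = 4.9554.

r_{22} = 4.9554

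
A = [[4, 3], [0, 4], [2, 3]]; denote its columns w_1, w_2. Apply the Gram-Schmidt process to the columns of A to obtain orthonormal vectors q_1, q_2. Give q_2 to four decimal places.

q_2 = (-0.1422, 0.9481, 0.2844)

w_1 = (4, 0, 2); ‖w_1‖ = 4.4721, so q_1 = (0.8944, 0.0000, 0.4472).
q_1·w_2 = 0.8944·3 + 0.0000·4 + 0.4472·3 = 4.0249.
u_2 = w_2 − 4.0249·q_1 = (-0.6000, 4.0000, 1.2000).
‖u_2‖ = 4.2190, so q_2 = (-0.1422, 0.9481, 0.2844).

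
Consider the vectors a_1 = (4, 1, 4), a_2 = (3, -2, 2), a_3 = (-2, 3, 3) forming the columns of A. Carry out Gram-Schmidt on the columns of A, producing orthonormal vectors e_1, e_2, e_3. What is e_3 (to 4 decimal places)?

a_1 = (4, 1, 4); ‖a_1‖ = 5.7446, so e_1 = (0.6963, 0.1741, 0.6963).
e_1·a_2 = 0.6963·3 + 0.1741·(-2) + 0.6963·2 = 3.1334.
u_2 = a_2 − 3.1334·e_1 = (0.8182, -2.5455, -0.1818).
‖u_2‖ = 2.6799, so e_2 = (0.3053, -0.9498, -0.0678).
e_1·a_3 = 0.6963·(-2) + 0.1741·3 + 0.6963·3 = 1.2185; e_2·a_3 = 0.3053·(-2) + (-0.9498)·3 + (-0.0678)·3 = -3.6636.
u_3 = a_3 − 1.2185·e_1 + 3.6636·e_2 = (-1.7300, -0.6920, 1.9030).
‖u_3‖ = 2.6632, so e_3 = (-0.6496, -0.2598, 0.7145).

e_3 = (-0.6496, -0.2598, 0.7145)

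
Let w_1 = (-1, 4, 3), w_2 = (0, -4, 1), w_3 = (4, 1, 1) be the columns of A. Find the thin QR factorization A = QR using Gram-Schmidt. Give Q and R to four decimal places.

q_1 = w_1/‖w_1‖ = (-1, 4, 3)/5.0990 = (-0.1961, 0.7845, 0.5883).
r_{12} = q_1·w_2 = -2.5495.
u_2 = w_2 + 2.5495·q_1 = (-0.5000, -2.0000, 2.5000).
‖u_2‖ = 3.2404, so q_2 = (-0.1543, -0.6172, 0.7715).
r_{13} = q_1·w_3 = 0.5883; r_{23} = q_2·w_3 = -0.4629.
u_3 = w_3 − 0.5883·q_1 + 0.4629·q_2 = (4.0440, 0.2527, 1.0110).
‖u_3‖ = 4.1761, so q_3 = (0.9684, 0.0605, 0.2421).

Q = [[-0.1961, -0.1543, 0.9684], [0.7845, -0.6172, 0.0605], [0.5883, 0.7715, 0.2421]], R = [[5.0990, -2.5495, 0.5883], [0.0000, 3.2404, -0.4629], [0.0000, 0.0000, 4.1761]]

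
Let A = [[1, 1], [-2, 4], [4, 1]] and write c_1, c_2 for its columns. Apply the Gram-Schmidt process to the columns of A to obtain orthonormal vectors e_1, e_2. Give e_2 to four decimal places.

e_2 = (0.2726, 0.8861, 0.3749)

c_1 = (1, -2, 4); ‖c_1‖ = 4.5826, so e_1 = (0.2182, -0.4364, 0.8729).
e_1·c_2 = 0.2182·1 + (-0.4364)·4 + 0.8729·1 = -0.6547.
u_2 = c_2 + 0.6547·e_1 = (1.1429, 3.7143, 1.5714).
‖u_2‖ = 4.1918, so e_2 = (0.2726, 0.8861, 0.3749).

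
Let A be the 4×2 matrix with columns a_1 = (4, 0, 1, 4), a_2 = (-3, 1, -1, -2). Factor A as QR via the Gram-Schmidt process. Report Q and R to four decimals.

Q = [[0.6963, -0.3553], [0.0000, 0.7817], [0.1741, -0.2843], [0.6963, 0.4264]], R = [[5.7446, -3.6556], [0.0000, 1.2792]]

e_1 = a_1/‖a_1‖ = (4, 0, 1, 4)/5.7446 = (0.6963, 0.0000, 0.1741, 0.6963).
r_{12} = e_1·a_2 = -3.6556.
u_2 = a_2 + 3.6556·e_1 = (-0.4545, 1.0000, -0.3636, 0.5455).
‖u_2‖ = 1.2792, so e_2 = (-0.3553, 0.7817, -0.2843, 0.4264).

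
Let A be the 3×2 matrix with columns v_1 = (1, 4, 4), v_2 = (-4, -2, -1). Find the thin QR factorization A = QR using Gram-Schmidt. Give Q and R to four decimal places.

Q = [[0.1741, -0.9660], [0.6963, -0.0167], [0.6963, 0.2581]], R = [[5.7446, -2.7852], [0.0000, 3.6390]]

e_1 = v_1/‖v_1‖ = (1, 4, 4)/5.7446 = (0.1741, 0.6963, 0.6963).
r_{12} = e_1·v_2 = -2.7852.
u_2 = v_2 + 2.7852·e_1 = (-3.5152, -0.0606, 0.9394).
‖u_2‖ = 3.6390, so e_2 = (-0.9660, -0.0167, 0.2581).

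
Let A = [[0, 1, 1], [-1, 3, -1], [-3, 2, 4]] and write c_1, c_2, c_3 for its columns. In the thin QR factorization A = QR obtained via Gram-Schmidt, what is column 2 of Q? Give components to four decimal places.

c_1 = (0, -1, -3); ‖c_1‖ = 3.1623, so e_1 = (0.0000, -0.3162, -0.9487).
e_1·c_2 = 0.0000·1 + (-0.3162)·3 + (-0.9487)·2 = -2.8460.
u_2 = c_2 + 2.8460·e_1 = (1.0000, 2.1000, -0.7000).
‖u_2‖ = 2.4290, so e_2 = (0.4117, 0.8646, -0.2882).

e_2 = (0.4117, 0.8646, -0.2882)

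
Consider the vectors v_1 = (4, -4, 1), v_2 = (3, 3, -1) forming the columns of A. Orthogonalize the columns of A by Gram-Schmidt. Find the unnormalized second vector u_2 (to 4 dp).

v_1 = (4, -4, 1); ‖v_1‖ = 5.7446, so q_1 = (0.6963, -0.6963, 0.1741).
q_1·v_2 = 0.6963·3 + (-0.6963)·3 + 0.1741·(-1) = -0.1741.
u_2 = v_2 + 0.1741·q_1 = (3.1212, 2.8788, -0.9697).

u_2 = (3.1212, 2.8788, -0.9697)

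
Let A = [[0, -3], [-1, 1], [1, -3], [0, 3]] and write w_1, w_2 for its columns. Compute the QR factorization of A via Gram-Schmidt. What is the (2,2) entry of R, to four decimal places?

r_{22} = 4.4721

w_1 = (0, -1, 1, 0); ‖w_1‖ = 1.4142, so q_1 = (0.0000, -0.7071, 0.7071, 0.0000).
q_1·w_2 = 0.0000·(-3) + (-0.7071)·1 + 0.7071·(-3) + 0.0000·3 = -2.8284.
u_2 = w_2 + 2.8284·q_1 = (-3.0000, -1.0000, -1.0000, 3.0000).
r_{22} = ‖u_2‖ = 4.4721.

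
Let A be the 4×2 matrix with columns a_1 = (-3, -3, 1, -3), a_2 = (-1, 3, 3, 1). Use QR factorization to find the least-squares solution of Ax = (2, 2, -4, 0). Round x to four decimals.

x = (-0.7023, -0.6107)

a_1 = (-3, -3, 1, -3); ‖a_1‖ = 5.2915, so e_1 = (-0.5669, -0.5669, 0.1890, -0.5669).
e_1·a_2 = (-0.5669)·(-1) + (-0.5669)·3 + 0.1890·3 + (-0.5669)·1 = -1.1339.
u_2 = a_2 + 1.1339·e_1 = (-1.6429, 2.3571, 3.2143, 0.3571).
‖u_2‖ = 4.3260, so e_2 = (-0.3798, 0.5449, 0.7430, 0.0826).
Qᵀb = (-3.0237, -2.6418).
Back-substitute: x_2 = -2.6418/4.3260 = -0.6107.
x_1 = (-3.0237 + 1.1339·(-0.6107))/5.2915 = -0.7023.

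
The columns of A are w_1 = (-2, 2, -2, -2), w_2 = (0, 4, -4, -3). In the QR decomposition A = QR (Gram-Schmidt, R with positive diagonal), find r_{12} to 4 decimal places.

r_{12} = 5.5000

w_1 = (-2, 2, -2, -2); ‖w_1‖ = 4.0000, so q_1 = (-0.5000, 0.5000, -0.5000, -0.5000).
r_{12} = q_1·w_2 = 5.5000.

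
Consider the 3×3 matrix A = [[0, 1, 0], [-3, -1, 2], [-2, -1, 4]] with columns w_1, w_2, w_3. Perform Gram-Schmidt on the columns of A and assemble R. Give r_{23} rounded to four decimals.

w_1 = (0, -3, -2); ‖w_1‖ = 3.6056, so e_1 = (0.0000, -0.8321, -0.5547).
e_1·w_2 = 0.0000·1 + (-0.8321)·(-1) + (-0.5547)·(-1) = 1.3868.
u_2 = w_2 − 1.3868·e_1 = (1.0000, 0.1538, -0.2308).
‖u_2‖ = 1.0377, so e_2 = (0.9636, 0.1482, -0.2224).
r_{23} = e_2·w_3 = -0.5930.

r_{23} = -0.5930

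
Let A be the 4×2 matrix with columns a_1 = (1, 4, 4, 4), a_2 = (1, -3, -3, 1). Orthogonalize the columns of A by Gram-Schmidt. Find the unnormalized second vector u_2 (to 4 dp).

u_2 = (1.3878, -1.4490, -1.4490, 2.5510)

a_1 = (1, 4, 4, 4); ‖a_1‖ = 7.0000, so q_1 = (0.1429, 0.5714, 0.5714, 0.5714).
q_1·a_2 = 0.1429·1 + 0.5714·(-3) + 0.5714·(-3) + 0.5714·1 = -2.7143.
u_2 = a_2 + 2.7143·q_1 = (1.3878, -1.4490, -1.4490, 2.5510).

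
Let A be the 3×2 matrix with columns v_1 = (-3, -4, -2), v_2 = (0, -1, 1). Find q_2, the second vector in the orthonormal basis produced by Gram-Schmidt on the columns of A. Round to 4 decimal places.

q_2 = (0.1516, -0.5307, 0.8339)

v_1 = (-3, -4, -2); ‖v_1‖ = 5.3852, so q_1 = (-0.5571, -0.7428, -0.3714).
q_1·v_2 = (-0.5571)·0 + (-0.7428)·(-1) + (-0.3714)·1 = 0.3714.
u_2 = v_2 − 0.3714·q_1 = (0.2069, -0.7241, 1.1379).
‖u_2‖ = 1.3646, so q_2 = (0.1516, -0.5307, 0.8339).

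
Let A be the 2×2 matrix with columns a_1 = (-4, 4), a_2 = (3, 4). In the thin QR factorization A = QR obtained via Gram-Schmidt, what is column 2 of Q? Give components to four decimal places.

e_2 = (0.7071, 0.7071)

a_1 = (-4, 4); ‖a_1‖ = 5.6569, so e_1 = (-0.7071, 0.7071).
e_1·a_2 = (-0.7071)·3 + 0.7071·4 = 0.7071.
u_2 = a_2 − 0.7071·e_1 = (3.5000, 3.5000).
‖u_2‖ = 4.9497, so e_2 = (0.7071, 0.7071).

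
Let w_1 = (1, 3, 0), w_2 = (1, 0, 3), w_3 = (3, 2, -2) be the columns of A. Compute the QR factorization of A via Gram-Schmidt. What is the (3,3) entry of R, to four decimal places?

r_{33} = 2.7136

w_1 = (1, 3, 0); ‖w_1‖ = 3.1623, so q_1 = (0.3162, 0.9487, 0.0000).
q_1·w_2 = 0.3162·1 + 0.9487·0 + 0.0000·3 = 0.3162.
u_2 = w_2 − 0.3162·q_1 = (0.9000, -0.3000, 3.0000).
‖u_2‖ = 3.1464, so q_2 = (0.2860, -0.0953, 0.9535).
q_1·w_3 = 0.3162·3 + 0.9487·2 + 0.0000·(-2) = 2.8460; q_2·w_3 = 0.2860·3 + (-0.0953)·2 + 0.9535·(-2) = -1.2395.
u_3 = w_3 − 2.8460·q_1 + 1.2395·q_2 = (2.4545, -0.8182, -0.8182).
r_{33} = ‖u_3‖ = 2.7136.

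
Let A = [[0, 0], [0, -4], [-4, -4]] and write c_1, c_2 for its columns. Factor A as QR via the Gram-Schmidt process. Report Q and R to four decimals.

e_1 = c_1/‖c_1‖ = (0, 0, -4)/4.0000 = (0.0000, 0.0000, -1.0000).
r_{12} = e_1·c_2 = 4.0000.
u_2 = c_2 − 4.0000·e_1 = (0.0000, -4.0000, 0.0000).
‖u_2‖ = 4.0000, so e_2 = (0.0000, -1.0000, 0.0000).

Q = [[0.0000, 0.0000], [0.0000, -1.0000], [-1.0000, 0.0000]], R = [[4.0000, 4.0000], [0.0000, 4.0000]]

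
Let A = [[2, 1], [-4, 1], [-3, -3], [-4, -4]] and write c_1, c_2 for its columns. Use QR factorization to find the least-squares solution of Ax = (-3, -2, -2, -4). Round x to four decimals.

x = (0.3746, 0.3105)

c_1 = (2, -4, -3, -4); ‖c_1‖ = 6.7082, so q_1 = (0.2981, -0.5963, -0.4472, -0.5963).
q_1·c_2 = 0.2981·1 + (-0.5963)·1 + (-0.4472)·(-3) + (-0.5963)·(-4) = 3.4286.
u_2 = c_2 − 3.4286·q_1 = (-0.0222, 3.0444, -1.4667, -1.9556).
‖u_2‖ = 3.9044, so q_2 = (-0.0057, 0.7797, -0.3756, -0.5009).
Qᵀb = (3.5777, 1.2123).
Back-substitute: x_2 = 1.2123/3.9044 = 0.3105.
x_1 = (3.5777 − 3.4286·0.3105)/6.7082 = 0.3746.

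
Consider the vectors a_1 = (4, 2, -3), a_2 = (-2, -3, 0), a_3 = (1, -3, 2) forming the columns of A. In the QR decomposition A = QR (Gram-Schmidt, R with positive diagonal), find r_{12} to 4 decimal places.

r_{12} = -2.5997

e_1 = a_1/‖a_1‖ = (4, 2, -3)/5.3852 = (0.7428, 0.3714, -0.5571).
r_{12} = e_1·a_2 = -2.5997.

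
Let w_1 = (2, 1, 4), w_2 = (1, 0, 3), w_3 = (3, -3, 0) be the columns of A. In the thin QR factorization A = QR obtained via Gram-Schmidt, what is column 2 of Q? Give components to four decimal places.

w_1 = (2, 1, 4); ‖w_1‖ = 4.5826, so q_1 = (0.4364, 0.2182, 0.8729).
q_1·w_2 = 0.4364·1 + 0.2182·0 + 0.8729·3 = 3.0551.
u_2 = w_2 − 3.0551·q_1 = (-0.3333, -0.6667, 0.3333).
‖u_2‖ = 0.8165, so q_2 = (-0.4082, -0.8165, 0.4082).

q_2 = (-0.4082, -0.8165, 0.4082)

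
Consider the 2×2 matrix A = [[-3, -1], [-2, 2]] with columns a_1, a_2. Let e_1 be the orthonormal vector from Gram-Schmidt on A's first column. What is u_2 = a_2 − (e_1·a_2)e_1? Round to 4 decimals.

u_2 = (-1.2308, 1.8462)

a_1 = (-3, -2); ‖a_1‖ = 3.6056, so e_1 = (-0.8321, -0.5547).
e_1·a_2 = (-0.8321)·(-1) + (-0.5547)·2 = -0.2774.
u_2 = a_2 + 0.2774·e_1 = (-1.2308, 1.8462).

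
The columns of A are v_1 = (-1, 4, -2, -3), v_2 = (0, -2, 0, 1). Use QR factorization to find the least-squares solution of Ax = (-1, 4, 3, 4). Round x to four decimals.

q_1 = v_1/‖v_1‖ = (-1, 4, -2, -3)/5.4772 = (-0.1826, 0.7303, -0.3651, -0.5477).
r_{12} = q_1·v_2 = -2.0083.
u_2 = v_2 + 2.0083·q_1 = (-0.3667, -0.5333, -0.7333, -0.1000).
‖u_2‖ = 0.9832, so q_2 = (-0.3729, -0.5425, -0.7459, -0.1017).
Qᵀb = (-0.1826, -4.4413).
Back-substitute: x_2 = -4.4413/0.9832 = -4.5172.
x_1 = (-0.1826 + 2.0083·(-4.5172))/5.4772 = -1.6897.

x = (-1.6897, -4.5172)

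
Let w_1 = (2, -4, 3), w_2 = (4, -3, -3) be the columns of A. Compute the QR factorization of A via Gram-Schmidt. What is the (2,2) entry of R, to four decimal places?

r_{22} = 5.4615

e_1 = w_1/‖w_1‖ = (2, -4, 3)/5.3852 = (0.3714, -0.7428, 0.5571).
r_{12} = e_1·w_2 = 2.0426.
u_2 = w_2 − 2.0426·e_1 = (3.2414, -1.4828, -4.1379).
r_{22} = ‖u_2‖ = 5.4615.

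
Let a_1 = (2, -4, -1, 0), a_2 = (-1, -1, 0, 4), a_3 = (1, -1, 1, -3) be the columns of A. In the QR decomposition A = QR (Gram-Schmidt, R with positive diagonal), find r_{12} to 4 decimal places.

r_{12} = 0.4364

a_1 = (2, -4, -1, 0); ‖a_1‖ = 4.5826, so q_1 = (0.4364, -0.8729, -0.2182, 0.0000).
r_{12} = q_1·a_2 = 0.4364.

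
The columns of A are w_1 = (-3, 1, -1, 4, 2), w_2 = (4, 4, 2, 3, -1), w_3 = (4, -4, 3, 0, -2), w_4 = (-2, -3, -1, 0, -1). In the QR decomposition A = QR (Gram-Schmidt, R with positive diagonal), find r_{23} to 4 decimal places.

r_{23} = 1.1795

q_1 = w_1/‖w_1‖ = (-3, 1, -1, 4, 2)/5.5678 = (-0.5388, 0.1796, -0.1796, 0.7184, 0.3592).
r_{12} = q_1·w_2 = 0.0000.
u_2 = w_2 − 0.0000·q_1 = (4.0000, 4.0000, 2.0000, 3.0000, -1.0000).
‖u_2‖ = 6.7823, so q_2 = (0.5898, 0.5898, 0.2949, 0.4423, -0.1474).
r_{23} = q_2·w_3 = 1.1795.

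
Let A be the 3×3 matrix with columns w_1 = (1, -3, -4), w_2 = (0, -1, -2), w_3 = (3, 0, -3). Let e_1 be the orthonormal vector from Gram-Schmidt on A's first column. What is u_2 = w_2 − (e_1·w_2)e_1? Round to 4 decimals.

u_2 = (-0.4231, 0.2692, -0.3077)

e_1 = w_1/‖w_1‖ = (1, -3, -4)/5.0990 = (0.1961, -0.5883, -0.7845).
r_{12} = e_1·w_2 = 2.1573.
u_2 = w_2 − 2.1573·e_1 = (-0.4231, 0.2692, -0.3077).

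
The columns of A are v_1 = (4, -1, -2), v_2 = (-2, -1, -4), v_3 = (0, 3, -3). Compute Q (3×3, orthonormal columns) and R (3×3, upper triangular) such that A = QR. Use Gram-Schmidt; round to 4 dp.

v_1 = (4, -1, -2); ‖v_1‖ = 4.5826, so e_1 = (0.8729, -0.2182, -0.4364).
e_1·v_2 = 0.8729·(-2) + (-0.2182)·(-1) + (-0.4364)·(-4) = 0.2182.
u_2 = v_2 − 0.2182·e_1 = (-2.1905, -0.9524, -3.9048).
‖u_2‖ = 4.5774, so e_2 = (-0.4785, -0.2081, -0.8531).
e_1·v_3 = 0.8729·0 + (-0.2182)·3 + (-0.4364)·(-3) = 0.6547; e_2·v_3 = (-0.4785)·0 + (-0.2081)·3 + (-0.8531)·(-3) = 1.9350.
u_3 = v_3 − 0.6547·e_1 − 1.9350·e_2 = (0.3545, 3.5455, -1.0636).
‖u_3‖ = 3.7185, so e_3 = (0.0953, 0.9535, -0.2860).

Q = [[0.8729, -0.4785, 0.0953], [-0.2182, -0.2081, 0.9535], [-0.4364, -0.8531, -0.2860]], R = [[4.5826, 0.2182, 0.6547], [0.0000, 4.5774, 1.9350], [0.0000, 0.0000, 3.7185]]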